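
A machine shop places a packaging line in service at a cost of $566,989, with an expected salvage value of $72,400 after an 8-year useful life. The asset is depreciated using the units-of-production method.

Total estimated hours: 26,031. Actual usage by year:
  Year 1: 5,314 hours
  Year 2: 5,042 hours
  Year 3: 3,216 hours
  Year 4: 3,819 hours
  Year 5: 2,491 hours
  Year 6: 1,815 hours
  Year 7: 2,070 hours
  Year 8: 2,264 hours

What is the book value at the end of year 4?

Depreciable base = $566,989 − $72,400 = $494,589.
Rate = $494,589 / 26,031 hours = $19 per hour.
Year 1: 5,314 × $19 = $100,966. Book value $466,023.
Year 2: 5,042 × $19 = $95,798. Book value $370,225.
Year 3: 3,216 × $19 = $61,104. Book value $309,121.
Year 4: 3,819 × $19 = $72,561. Book value $236,560.

$236,560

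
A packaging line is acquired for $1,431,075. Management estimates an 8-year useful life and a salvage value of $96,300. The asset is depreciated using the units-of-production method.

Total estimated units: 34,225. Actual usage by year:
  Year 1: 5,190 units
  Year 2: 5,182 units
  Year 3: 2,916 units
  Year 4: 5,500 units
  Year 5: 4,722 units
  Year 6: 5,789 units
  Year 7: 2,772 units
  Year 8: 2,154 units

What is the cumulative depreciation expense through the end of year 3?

Depreciable base = $1,431,075 − $96,300 = $1,334,775.
Rate = $1,334,775 / 34,225 units = $39 per unit.
Year 1: 5,190 × $39 = $202,410. Book value $1,228,665.
Year 2: 5,182 × $39 = $202,098. Book value $1,026,567.
Year 3: 2,916 × $39 = $113,724. Book value $912,843.
Accumulated through year 3 = $1,431,075 − $912,843 = $518,232.

$518,232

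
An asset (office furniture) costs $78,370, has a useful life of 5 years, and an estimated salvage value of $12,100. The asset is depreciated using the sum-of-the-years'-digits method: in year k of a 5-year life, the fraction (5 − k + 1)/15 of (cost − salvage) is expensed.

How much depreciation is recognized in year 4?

$8,836

Depreciable base = $78,370 − $12,100 = $66,270.
Sum of the years' digits = 5+4+3+2+1 = 15.
Year 1: $66,270 × 5/15 = $22,090. Book value $56,280.
Year 2: $66,270 × 4/15 = $17,672. Book value $38,608.
Year 3: $66,270 × 3/15 = $13,254. Book value $25,354.
Year 4: $66,270 × 2/15 = $8,836. Book value $16,518.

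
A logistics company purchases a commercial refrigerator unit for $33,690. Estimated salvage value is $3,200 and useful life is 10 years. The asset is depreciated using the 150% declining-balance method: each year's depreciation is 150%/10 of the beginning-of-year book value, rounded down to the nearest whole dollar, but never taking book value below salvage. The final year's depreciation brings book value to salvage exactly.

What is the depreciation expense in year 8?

$1,620

Depreciable base = $33,690 − $3,200 = $30,490.
Year 1: ⌊$33,690 × 150%/10⌋ = $5,053. Book value $28,637.
Year 2: ⌊$28,637 × 150%/10⌋ = $4,295. Book value $24,342.
Year 3: ⌊$24,342 × 150%/10⌋ = $3,651. Book value $20,691.
Year 4: ⌊$20,691 × 150%/10⌋ = $3,103. Book value $17,588.
Year 5: ⌊$17,588 × 150%/10⌋ = $2,638. Book value $14,950.
Year 6: ⌊$14,950 × 150%/10⌋ = $2,242. Book value $12,708.
Year 7: ⌊$12,708 × 150%/10⌋ = $1,906. Book value $10,802.
Year 8: ⌊$10,802 × 150%/10⌋ = $1,620. Book value $9,182.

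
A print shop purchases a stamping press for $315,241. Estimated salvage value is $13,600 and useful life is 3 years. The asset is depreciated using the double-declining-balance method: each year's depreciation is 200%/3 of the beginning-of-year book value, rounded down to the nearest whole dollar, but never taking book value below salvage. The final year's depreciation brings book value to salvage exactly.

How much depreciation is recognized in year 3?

$21,427

Depreciable base = $315,241 − $13,600 = $301,641.
Year 1: ⌊$315,241 × 200%/3⌋ = $210,160. Book value $105,081.
Year 2: ⌊$105,081 × 200%/3⌋ = $70,054. Book value $35,027.
Year 3 (final): $35,027 − $13,600 = $21,427. Book value $13,600.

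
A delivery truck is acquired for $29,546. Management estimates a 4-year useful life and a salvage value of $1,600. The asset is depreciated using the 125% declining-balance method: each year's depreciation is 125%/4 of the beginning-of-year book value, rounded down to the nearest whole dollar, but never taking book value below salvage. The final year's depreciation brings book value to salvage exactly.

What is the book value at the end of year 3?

$9,602

Depreciable base = $29,546 − $1,600 = $27,946.
Year 1: ⌊$29,546 × 125%/4⌋ = $9,233. Book value $20,313.
Year 2: ⌊$20,313 × 125%/4⌋ = $6,347. Book value $13,966.
Year 3: ⌊$13,966 × 125%/4⌋ = $4,364. Book value $9,602.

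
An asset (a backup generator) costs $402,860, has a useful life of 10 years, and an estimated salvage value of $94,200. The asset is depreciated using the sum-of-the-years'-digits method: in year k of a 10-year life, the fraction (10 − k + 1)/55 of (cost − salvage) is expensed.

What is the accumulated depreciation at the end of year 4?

Depreciable base = $402,860 − $94,200 = $308,660.
Sum of the years' digits = 10+9+8+7+6+5+4+3+2+1 = 55.
Year 1: $308,660 × 10/55 = $56,120. Book value $346,740.
Year 2: $308,660 × 9/55 = $50,508. Book value $296,232.
Year 3: $308,660 × 8/55 = $44,896. Book value $251,336.
Year 4: $308,660 × 7/55 = $39,284. Book value $212,052.
Accumulated through year 4 = $402,860 − $212,052 = $190,808.

$190,808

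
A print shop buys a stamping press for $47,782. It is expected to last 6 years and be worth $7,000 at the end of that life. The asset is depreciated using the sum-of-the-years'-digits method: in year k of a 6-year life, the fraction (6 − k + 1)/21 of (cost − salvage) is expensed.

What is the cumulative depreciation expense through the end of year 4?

Depreciable base = $47,782 − $7,000 = $40,782.
Sum of the years' digits = 6+5+4+3+2+1 = 21.
Year 1: $40,782 × 6/21 = $11,652. Book value $36,130.
Year 2: $40,782 × 5/21 = $9,710. Book value $26,420.
Year 3: $40,782 × 4/21 = $7,768. Book value $18,652.
Year 4: $40,782 × 3/21 = $5,826. Book value $12,826.
Accumulated through year 4 = $47,782 − $12,826 = $34,956.

$34,956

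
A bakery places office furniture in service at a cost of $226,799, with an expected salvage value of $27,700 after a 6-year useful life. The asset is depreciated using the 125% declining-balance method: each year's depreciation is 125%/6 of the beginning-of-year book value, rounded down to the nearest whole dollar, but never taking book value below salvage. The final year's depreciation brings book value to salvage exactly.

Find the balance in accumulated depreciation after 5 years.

Depreciable base = $226,799 − $27,700 = $199,099.
Year 1: ⌊$226,799 × 125%/6⌋ = $47,249. Book value $179,550.
Year 2: ⌊$179,550 × 125%/6⌋ = $37,406. Book value $142,144.
Year 3: ⌊$142,144 × 125%/6⌋ = $29,613. Book value $112,531.
Year 4: ⌊$112,531 × 125%/6⌋ = $23,443. Book value $89,088.
Year 5: ⌊$89,088 × 125%/6⌋ = $18,560. Book value $70,528.
Accumulated through year 5 = $226,799 − $70,528 = $156,271.

$156,271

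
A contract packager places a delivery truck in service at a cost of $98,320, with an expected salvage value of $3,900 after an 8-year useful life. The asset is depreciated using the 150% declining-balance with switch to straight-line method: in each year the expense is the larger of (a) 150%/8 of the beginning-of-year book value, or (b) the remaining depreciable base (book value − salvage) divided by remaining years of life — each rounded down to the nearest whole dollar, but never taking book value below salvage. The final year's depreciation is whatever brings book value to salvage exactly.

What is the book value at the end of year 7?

Depreciable base = $98,320 − $3,900 = $94,420.
Year 1: DB = ⌊$98,320 × 150%/8⌋ = $18,435; SL = ⌊$94,420/8⌋ = $11,802 → take DB $18,435. Book value $79,885.
Year 2: DB = ⌊$79,885 × 150%/8⌋ = $14,978; SL = ⌊$75,985/7⌋ = $10,855 → take DB $14,978. Book value $64,907.
Year 3: DB = ⌊$64,907 × 150%/8⌋ = $12,170; SL = ⌊$61,007/6⌋ = $10,167 → take DB $12,170. Book value $52,737.
Year 4: DB = ⌊$52,737 × 150%/8⌋ = $9,888; SL = ⌊$48,837/5⌋ = $9,767 → take DB $9,888. Book value $42,849.
Year 5: DB = ⌊$42,849 × 150%/8⌋ = $8,034; SL = ⌊$38,949/4⌋ = $9,737 → take SL $9,737. Book value $33,112.
Year 6: DB = ⌊$33,112 × 150%/8⌋ = $6,208; SL = ⌊$29,212/3⌋ = $9,737 → take SL $9,737. Book value $23,375.
Year 7: DB = ⌊$23,375 × 150%/8⌋ = $4,382; SL = ⌊$19,475/2⌋ = $9,737 → take SL $9,737. Book value $13,638.

$13,638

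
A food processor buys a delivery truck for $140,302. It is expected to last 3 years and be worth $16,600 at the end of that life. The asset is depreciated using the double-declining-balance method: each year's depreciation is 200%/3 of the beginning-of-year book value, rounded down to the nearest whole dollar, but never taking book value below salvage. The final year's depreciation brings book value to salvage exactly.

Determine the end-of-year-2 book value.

$16,600

Depreciable base = $140,302 − $16,600 = $123,702.
Year 1: ⌊$140,302 × 200%/3⌋ = $93,534. Book value $46,768.
Year 2: ⌊$46,768 × 200%/3⌋ = $31,178, capped at $30,168. Book value $16,600.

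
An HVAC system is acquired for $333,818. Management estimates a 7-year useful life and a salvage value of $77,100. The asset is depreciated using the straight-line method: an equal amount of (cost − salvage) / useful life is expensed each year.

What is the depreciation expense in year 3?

$36,674

Depreciable base = $333,818 − $77,100 = $256,718.
Annual expense = $256,718 / 7 = $36,674.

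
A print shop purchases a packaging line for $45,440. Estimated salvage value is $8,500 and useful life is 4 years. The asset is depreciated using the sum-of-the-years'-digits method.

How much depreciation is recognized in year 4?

$3,694

Depreciable base = $45,440 − $8,500 = $36,940.
Sum of the years' digits = 4+3+2+1 = 10.
Year 1: $36,940 × 4/10 = $14,776. Book value $30,664.
Year 2: $36,940 × 3/10 = $11,082. Book value $19,582.
Year 3: $36,940 × 2/10 = $7,388. Book value $12,194.
Year 4: $36,940 × 1/10 = $3,694. Book value $8,500.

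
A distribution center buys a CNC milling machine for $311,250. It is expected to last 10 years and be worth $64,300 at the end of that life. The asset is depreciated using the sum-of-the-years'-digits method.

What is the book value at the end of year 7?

$91,240

Depreciable base = $311,250 − $64,300 = $246,950.
Sum of the years' digits = 10+9+8+7+6+5+4+3+2+1 = 55.
Year 1: $246,950 × 10/55 = $44,900. Book value $266,350.
Year 2: $246,950 × 9/55 = $40,410. Book value $225,940.
Year 3: $246,950 × 8/55 = $35,920. Book value $190,020.
Year 4: $246,950 × 7/55 = $31,430. Book value $158,590.
Year 5: $246,950 × 6/55 = $26,940. Book value $131,650.
Year 6: $246,950 × 5/55 = $22,450. Book value $109,200.
Year 7: $246,950 × 4/55 = $17,960. Book value $91,240.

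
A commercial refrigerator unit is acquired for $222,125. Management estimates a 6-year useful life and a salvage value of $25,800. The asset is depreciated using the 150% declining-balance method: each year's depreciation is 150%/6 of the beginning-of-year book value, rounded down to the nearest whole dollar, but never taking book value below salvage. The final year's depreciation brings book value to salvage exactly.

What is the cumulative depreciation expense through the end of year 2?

Depreciable base = $222,125 − $25,800 = $196,325.
Year 1: ⌊$222,125 × 150%/6⌋ = $55,531. Book value $166,594.
Year 2: ⌊$166,594 × 150%/6⌋ = $41,648. Book value $124,946.
Accumulated through year 2 = $222,125 − $124,946 = $97,179.

$97,179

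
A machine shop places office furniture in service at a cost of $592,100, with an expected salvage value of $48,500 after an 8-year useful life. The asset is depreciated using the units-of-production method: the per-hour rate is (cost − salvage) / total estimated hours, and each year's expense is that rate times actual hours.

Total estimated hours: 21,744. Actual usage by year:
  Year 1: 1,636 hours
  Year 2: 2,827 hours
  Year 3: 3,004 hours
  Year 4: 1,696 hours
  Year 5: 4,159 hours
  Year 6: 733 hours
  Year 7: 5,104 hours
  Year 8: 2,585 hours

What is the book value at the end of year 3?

Depreciable base = $592,100 − $48,500 = $543,600.
Rate = $543,600 / 21,744 hours = $25 per hour.
Year 1: 1,636 × $25 = $40,900. Book value $551,200.
Year 2: 2,827 × $25 = $70,675. Book value $480,525.
Year 3: 3,004 × $25 = $75,100. Book value $405,425.

$405,425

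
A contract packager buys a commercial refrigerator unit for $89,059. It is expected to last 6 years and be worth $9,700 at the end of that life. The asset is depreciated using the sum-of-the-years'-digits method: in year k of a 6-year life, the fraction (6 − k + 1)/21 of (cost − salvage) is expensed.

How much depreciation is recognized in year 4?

$11,337

Depreciable base = $89,059 − $9,700 = $79,359.
Sum of the years' digits = 6+5+4+3+2+1 = 21.
Year 1: $79,359 × 6/21 = $22,674. Book value $66,385.
Year 2: $79,359 × 5/21 = $18,895. Book value $47,490.
Year 3: $79,359 × 4/21 = $15,116. Book value $32,374.
Year 4: $79,359 × 3/21 = $11,337. Book value $21,037.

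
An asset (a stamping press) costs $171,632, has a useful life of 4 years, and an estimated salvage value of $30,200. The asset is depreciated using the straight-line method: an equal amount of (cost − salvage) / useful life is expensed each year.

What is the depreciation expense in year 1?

Depreciable base = $171,632 − $30,200 = $141,432.
Annual expense = $141,432 / 4 = $35,358.

$35,358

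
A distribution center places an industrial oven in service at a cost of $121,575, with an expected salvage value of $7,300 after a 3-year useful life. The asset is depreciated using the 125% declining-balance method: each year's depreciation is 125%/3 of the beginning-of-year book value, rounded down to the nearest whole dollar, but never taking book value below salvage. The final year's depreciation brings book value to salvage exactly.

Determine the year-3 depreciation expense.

$34,070

Depreciable base = $121,575 − $7,300 = $114,275.
Year 1: ⌊$121,575 × 125%/3⌋ = $50,656. Book value $70,919.
Year 2: ⌊$70,919 × 125%/3⌋ = $29,549. Book value $41,370.
Year 3 (final): $41,370 − $7,300 = $34,070. Book value $7,300.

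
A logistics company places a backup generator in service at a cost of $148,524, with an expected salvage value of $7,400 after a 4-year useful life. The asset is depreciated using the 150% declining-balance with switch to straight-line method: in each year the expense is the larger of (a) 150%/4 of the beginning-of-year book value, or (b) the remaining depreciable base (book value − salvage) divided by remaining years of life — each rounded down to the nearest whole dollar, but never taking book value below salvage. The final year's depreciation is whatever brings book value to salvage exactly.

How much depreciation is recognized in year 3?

$25,309

Depreciable base = $148,524 − $7,400 = $141,124.
Year 1: DB = ⌊$148,524 × 150%/4⌋ = $55,696; SL = ⌊$141,124/4⌋ = $35,281 → take DB $55,696. Book value $92,828.
Year 2: DB = ⌊$92,828 × 150%/4⌋ = $34,810; SL = ⌊$85,428/3⌋ = $28,476 → take DB $34,810. Book value $58,018.
Year 3: DB = ⌊$58,018 × 150%/4⌋ = $21,756; SL = ⌊$50,618/2⌋ = $25,309 → take SL $25,309. Book value $32,709.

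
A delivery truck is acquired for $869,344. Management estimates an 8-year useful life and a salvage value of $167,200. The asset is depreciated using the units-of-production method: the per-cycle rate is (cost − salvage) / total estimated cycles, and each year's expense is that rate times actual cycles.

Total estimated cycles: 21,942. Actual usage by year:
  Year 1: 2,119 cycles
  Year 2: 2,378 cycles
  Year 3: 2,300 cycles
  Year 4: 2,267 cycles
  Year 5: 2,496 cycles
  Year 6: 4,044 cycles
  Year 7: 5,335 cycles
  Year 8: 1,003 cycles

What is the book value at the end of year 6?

Depreciable base = $869,344 − $167,200 = $702,144.
Rate = $702,144 / 21,942 cycles = $32 per cycle.
Year 1: 2,119 × $32 = $67,808. Book value $801,536.
Year 2: 2,378 × $32 = $76,096. Book value $725,440.
Year 3: 2,300 × $32 = $73,600. Book value $651,840.
Year 4: 2,267 × $32 = $72,544. Book value $579,296.
Year 5: 2,496 × $32 = $79,872. Book value $499,424.
Year 6: 4,044 × $32 = $129,408. Book value $370,016.

$370,016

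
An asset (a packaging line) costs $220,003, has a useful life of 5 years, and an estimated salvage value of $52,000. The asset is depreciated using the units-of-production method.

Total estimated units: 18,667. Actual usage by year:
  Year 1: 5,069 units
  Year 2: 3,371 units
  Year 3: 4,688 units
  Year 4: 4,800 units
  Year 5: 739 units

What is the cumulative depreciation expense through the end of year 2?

Depreciable base = $220,003 − $52,000 = $168,003.
Rate = $168,003 / 18,667 units = $9 per unit.
Year 1: 5,069 × $9 = $45,621. Book value $174,382.
Year 2: 3,371 × $9 = $30,339. Book value $144,043.
Accumulated through year 2 = $220,003 − $144,043 = $75,960.

$75,960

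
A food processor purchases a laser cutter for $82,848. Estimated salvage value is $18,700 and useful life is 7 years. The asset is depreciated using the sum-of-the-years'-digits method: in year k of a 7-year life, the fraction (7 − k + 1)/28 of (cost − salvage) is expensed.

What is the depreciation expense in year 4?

Depreciable base = $82,848 − $18,700 = $64,148.
Sum of the years' digits = 7+6+5+4+3+2+1 = 28.
Year 1: $64,148 × 7/28 = $16,037. Book value $66,811.
Year 2: $64,148 × 6/28 = $13,746. Book value $53,065.
Year 3: $64,148 × 5/28 = $11,455. Book value $41,610.
Year 4: $64,148 × 4/28 = $9,164. Book value $32,446.

$9,164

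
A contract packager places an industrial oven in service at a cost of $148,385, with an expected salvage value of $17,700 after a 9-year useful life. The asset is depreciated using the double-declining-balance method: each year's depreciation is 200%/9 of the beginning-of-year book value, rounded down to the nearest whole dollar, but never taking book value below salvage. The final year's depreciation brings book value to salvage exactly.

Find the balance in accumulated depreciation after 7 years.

Depreciable base = $148,385 − $17,700 = $130,685.
Year 1: ⌊$148,385 × 200%/9⌋ = $32,974. Book value $115,411.
Year 2: ⌊$115,411 × 200%/9⌋ = $25,646. Book value $89,765.
Year 3: ⌊$89,765 × 200%/9⌋ = $19,947. Book value $69,818.
Year 4: ⌊$69,818 × 200%/9⌋ = $15,515. Book value $54,303.
Year 5: ⌊$54,303 × 200%/9⌋ = $12,067. Book value $42,236.
Year 6: ⌊$42,236 × 200%/9⌋ = $9,385. Book value $32,851.
Year 7: ⌊$32,851 × 200%/9⌋ = $7,300. Book value $25,551.
Accumulated through year 7 = $148,385 − $25,551 = $122,834.

$122,834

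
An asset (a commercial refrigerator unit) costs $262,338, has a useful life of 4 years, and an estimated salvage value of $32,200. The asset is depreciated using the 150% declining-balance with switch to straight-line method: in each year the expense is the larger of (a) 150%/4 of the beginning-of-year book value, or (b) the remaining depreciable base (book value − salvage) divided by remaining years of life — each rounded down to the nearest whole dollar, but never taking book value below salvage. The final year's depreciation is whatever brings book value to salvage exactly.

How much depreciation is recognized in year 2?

Depreciable base = $262,338 − $32,200 = $230,138.
Year 1: DB = ⌊$262,338 × 150%/4⌋ = $98,376; SL = ⌊$230,138/4⌋ = $57,534 → take DB $98,376. Book value $163,962.
Year 2: DB = ⌊$163,962 × 150%/4⌋ = $61,485; SL = ⌊$131,762/3⌋ = $43,920 → take DB $61,485. Book value $102,477.

$61,485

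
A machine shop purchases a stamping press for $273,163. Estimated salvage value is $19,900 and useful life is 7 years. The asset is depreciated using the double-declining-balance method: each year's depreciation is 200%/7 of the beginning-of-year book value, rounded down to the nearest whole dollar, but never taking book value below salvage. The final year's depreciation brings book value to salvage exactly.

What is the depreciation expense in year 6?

Depreciable base = $273,163 − $19,900 = $253,263.
Year 1: ⌊$273,163 × 200%/7⌋ = $78,046. Book value $195,117.
Year 2: ⌊$195,117 × 200%/7⌋ = $55,747. Book value $139,370.
Year 3: ⌊$139,370 × 200%/7⌋ = $39,820. Book value $99,550.
Year 4: ⌊$99,550 × 200%/7⌋ = $28,442. Book value $71,108.
Year 5: ⌊$71,108 × 200%/7⌋ = $20,316. Book value $50,792.
Year 6: ⌊$50,792 × 200%/7⌋ = $14,512. Book value $36,280.

$14,512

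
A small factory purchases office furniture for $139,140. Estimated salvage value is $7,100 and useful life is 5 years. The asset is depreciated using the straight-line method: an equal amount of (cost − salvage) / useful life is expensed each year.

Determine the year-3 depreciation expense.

Depreciable base = $139,140 − $7,100 = $132,040.
Annual expense = $132,040 / 5 = $26,408.

$26,408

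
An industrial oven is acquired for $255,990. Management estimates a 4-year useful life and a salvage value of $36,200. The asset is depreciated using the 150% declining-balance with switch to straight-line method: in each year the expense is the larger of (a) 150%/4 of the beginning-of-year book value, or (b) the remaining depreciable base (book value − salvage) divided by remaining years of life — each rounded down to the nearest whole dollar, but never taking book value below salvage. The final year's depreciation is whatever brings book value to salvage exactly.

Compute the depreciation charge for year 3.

$37,498

Depreciable base = $255,990 − $36,200 = $219,790.
Year 1: DB = ⌊$255,990 × 150%/4⌋ = $95,996; SL = ⌊$219,790/4⌋ = $54,947 → take DB $95,996. Book value $159,994.
Year 2: DB = ⌊$159,994 × 150%/4⌋ = $59,997; SL = ⌊$123,794/3⌋ = $41,264 → take DB $59,997. Book value $99,997.
Year 3: DB = ⌊$99,997 × 150%/4⌋ = $37,498; SL = ⌊$63,797/2⌋ = $31,898 → take DB $37,498. Book value $62,499.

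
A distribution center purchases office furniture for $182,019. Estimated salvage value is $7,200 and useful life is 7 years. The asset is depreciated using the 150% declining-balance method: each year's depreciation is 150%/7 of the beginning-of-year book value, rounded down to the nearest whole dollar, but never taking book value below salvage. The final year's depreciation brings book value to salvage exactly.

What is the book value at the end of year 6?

Depreciable base = $182,019 − $7,200 = $174,819.
Year 1: ⌊$182,019 × 150%/7⌋ = $39,004. Book value $143,015.
Year 2: ⌊$143,015 × 150%/7⌋ = $30,646. Book value $112,369.
Year 3: ⌊$112,369 × 150%/7⌋ = $24,079. Book value $88,290.
Year 4: ⌊$88,290 × 150%/7⌋ = $18,919. Book value $69,371.
Year 5: ⌊$69,371 × 150%/7⌋ = $14,865. Book value $54,506.
Year 6: ⌊$54,506 × 150%/7⌋ = $11,679. Book value $42,827.

$42,827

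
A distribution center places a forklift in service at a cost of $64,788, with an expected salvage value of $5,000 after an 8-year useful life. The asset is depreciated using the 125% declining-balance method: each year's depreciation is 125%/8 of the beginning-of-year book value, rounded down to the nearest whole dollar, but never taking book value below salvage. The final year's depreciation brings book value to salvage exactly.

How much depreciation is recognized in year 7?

$3,652

Depreciable base = $64,788 − $5,000 = $59,788.
Year 1: ⌊$64,788 × 125%/8⌋ = $10,123. Book value $54,665.
Year 2: ⌊$54,665 × 125%/8⌋ = $8,541. Book value $46,124.
Year 3: ⌊$46,124 × 125%/8⌋ = $7,206. Book value $38,918.
Year 4: ⌊$38,918 × 125%/8⌋ = $6,080. Book value $32,838.
Year 5: ⌊$32,838 × 125%/8⌋ = $5,130. Book value $27,708.
Year 6: ⌊$27,708 × 125%/8⌋ = $4,329. Book value $23,379.
Year 7: ⌊$23,379 × 125%/8⌋ = $3,652. Book value $19,727.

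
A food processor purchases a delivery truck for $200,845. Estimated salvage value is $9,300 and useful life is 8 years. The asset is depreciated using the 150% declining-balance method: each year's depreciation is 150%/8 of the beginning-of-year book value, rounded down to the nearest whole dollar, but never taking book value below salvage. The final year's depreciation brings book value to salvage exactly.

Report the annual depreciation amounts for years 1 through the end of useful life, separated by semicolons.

$37,658; $30,597; $24,860; $20,199; $16,412; $13,334; $10,834; $37,651

Depreciable base = $200,845 − $9,300 = $191,545.
Year 1: ⌊$200,845 × 150%/8⌋ = $37,658. Book value $163,187.
Year 2: ⌊$163,187 × 150%/8⌋ = $30,597. Book value $132,590.
Year 3: ⌊$132,590 × 150%/8⌋ = $24,860. Book value $107,730.
Year 4: ⌊$107,730 × 150%/8⌋ = $20,199. Book value $87,531.
Year 5: ⌊$87,531 × 150%/8⌋ = $16,412. Book value $71,119.
Year 6: ⌊$71,119 × 150%/8⌋ = $13,334. Book value $57,785.
Year 7: ⌊$57,785 × 150%/8⌋ = $10,834. Book value $46,951.
Year 8 (final): $46,951 − $9,300 = $37,651. Book value $9,300.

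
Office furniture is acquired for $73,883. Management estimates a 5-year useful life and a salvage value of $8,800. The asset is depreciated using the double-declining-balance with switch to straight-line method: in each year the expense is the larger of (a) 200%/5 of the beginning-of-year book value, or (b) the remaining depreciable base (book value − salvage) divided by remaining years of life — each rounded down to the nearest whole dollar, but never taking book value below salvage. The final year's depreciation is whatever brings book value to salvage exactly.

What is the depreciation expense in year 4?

Depreciable base = $73,883 − $8,800 = $65,083.
Year 1: DB = ⌊$73,883 × 200%/5⌋ = $29,553; SL = ⌊$65,083/5⌋ = $13,016 → take DB $29,553. Book value $44,330.
Year 2: DB = ⌊$44,330 × 200%/5⌋ = $17,732; SL = ⌊$35,530/4⌋ = $8,882 → take DB $17,732. Book value $26,598.
Year 3: DB = ⌊$26,598 × 200%/5⌋ = $10,639; SL = ⌊$17,798/3⌋ = $5,932 → take DB $10,639. Book value $15,959.
Year 4: DB = ⌊$15,959 × 200%/5⌋ = $6,383; SL = ⌊$7,159/2⌋ = $3,579 → take DB $6,383. Book value $9,576.

$6,383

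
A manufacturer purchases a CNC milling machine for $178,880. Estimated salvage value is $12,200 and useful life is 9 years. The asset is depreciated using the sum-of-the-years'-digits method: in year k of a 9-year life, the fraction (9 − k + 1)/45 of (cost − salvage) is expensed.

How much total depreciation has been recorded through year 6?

$144,456

Depreciable base = $178,880 − $12,200 = $166,680.
Sum of the years' digits = 9+8+7+6+5+4+3+2+1 = 45.
Year 1: $166,680 × 9/45 = $33,336. Book value $145,544.
Year 2: $166,680 × 8/45 = $29,632. Book value $115,912.
Year 3: $166,680 × 7/45 = $25,928. Book value $89,984.
Year 4: $166,680 × 6/45 = $22,224. Book value $67,760.
Year 5: $166,680 × 5/45 = $18,520. Book value $49,240.
Year 6: $166,680 × 4/45 = $14,816. Book value $34,424.
Accumulated through year 6 = $178,880 − $34,424 = $144,456.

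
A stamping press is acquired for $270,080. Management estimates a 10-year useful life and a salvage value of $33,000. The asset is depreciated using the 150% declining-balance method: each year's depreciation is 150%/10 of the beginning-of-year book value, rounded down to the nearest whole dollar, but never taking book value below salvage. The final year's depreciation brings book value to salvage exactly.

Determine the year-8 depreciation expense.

$12,987

Depreciable base = $270,080 − $33,000 = $237,080.
Year 1: ⌊$270,080 × 150%/10⌋ = $40,512. Book value $229,568.
Year 2: ⌊$229,568 × 150%/10⌋ = $34,435. Book value $195,133.
Year 3: ⌊$195,133 × 150%/10⌋ = $29,269. Book value $165,864.
Year 4: ⌊$165,864 × 150%/10⌋ = $24,879. Book value $140,985.
Year 5: ⌊$140,985 × 150%/10⌋ = $21,147. Book value $119,838.
Year 6: ⌊$119,838 × 150%/10⌋ = $17,975. Book value $101,863.
Year 7: ⌊$101,863 × 150%/10⌋ = $15,279. Book value $86,584.
Year 8: ⌊$86,584 × 150%/10⌋ = $12,987. Book value $73,597.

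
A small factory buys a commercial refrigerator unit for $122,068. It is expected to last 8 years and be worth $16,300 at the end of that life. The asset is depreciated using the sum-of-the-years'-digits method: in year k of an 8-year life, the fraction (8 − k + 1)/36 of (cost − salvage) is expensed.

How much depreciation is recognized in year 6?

$8,814

Depreciable base = $122,068 − $16,300 = $105,768.
Sum of the years' digits = 8+7+6+5+4+3+2+1 = 36.
Year 1: $105,768 × 8/36 = $23,504. Book value $98,564.
Year 2: $105,768 × 7/36 = $20,566. Book value $77,998.
Year 3: $105,768 × 6/36 = $17,628. Book value $60,370.
Year 4: $105,768 × 5/36 = $14,690. Book value $45,680.
Year 5: $105,768 × 4/36 = $11,752. Book value $33,928.
Year 6: $105,768 × 3/36 = $8,814. Book value $25,114.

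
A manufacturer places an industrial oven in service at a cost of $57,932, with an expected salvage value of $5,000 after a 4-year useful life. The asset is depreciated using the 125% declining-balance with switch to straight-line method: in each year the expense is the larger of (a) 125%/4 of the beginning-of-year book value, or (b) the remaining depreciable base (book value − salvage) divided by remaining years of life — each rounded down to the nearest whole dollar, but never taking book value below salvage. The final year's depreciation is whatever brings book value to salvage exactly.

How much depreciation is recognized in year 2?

Depreciable base = $57,932 − $5,000 = $52,932.
Year 1: DB = ⌊$57,932 × 125%/4⌋ = $18,103; SL = ⌊$52,932/4⌋ = $13,233 → take DB $18,103. Book value $39,829.
Year 2: DB = ⌊$39,829 × 125%/4⌋ = $12,446; SL = ⌊$34,829/3⌋ = $11,609 → take DB $12,446. Book value $27,383.

$12,446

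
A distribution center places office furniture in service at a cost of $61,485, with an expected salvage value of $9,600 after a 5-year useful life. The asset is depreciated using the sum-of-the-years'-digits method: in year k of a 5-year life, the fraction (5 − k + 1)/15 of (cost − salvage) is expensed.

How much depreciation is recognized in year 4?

$6,918

Depreciable base = $61,485 − $9,600 = $51,885.
Sum of the years' digits = 5+4+3+2+1 = 15.
Year 1: $51,885 × 5/15 = $17,295. Book value $44,190.
Year 2: $51,885 × 4/15 = $13,836. Book value $30,354.
Year 3: $51,885 × 3/15 = $10,377. Book value $19,977.
Year 4: $51,885 × 2/15 = $6,918. Book value $13,059.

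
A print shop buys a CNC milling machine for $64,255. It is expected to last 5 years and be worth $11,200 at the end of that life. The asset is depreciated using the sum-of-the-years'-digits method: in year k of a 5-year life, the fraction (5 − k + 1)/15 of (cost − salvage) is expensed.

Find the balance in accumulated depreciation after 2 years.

$31,833

Depreciable base = $64,255 − $11,200 = $53,055.
Sum of the years' digits = 5+4+3+2+1 = 15.
Year 1: $53,055 × 5/15 = $17,685. Book value $46,570.
Year 2: $53,055 × 4/15 = $14,148. Book value $32,422.
Accumulated through year 2 = $64,255 − $32,422 = $31,833.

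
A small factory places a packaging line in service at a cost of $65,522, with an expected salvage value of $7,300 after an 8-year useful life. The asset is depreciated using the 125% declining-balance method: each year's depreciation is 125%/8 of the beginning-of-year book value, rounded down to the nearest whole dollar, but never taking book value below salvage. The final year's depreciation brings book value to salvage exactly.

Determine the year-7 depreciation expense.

$3,694

Depreciable base = $65,522 − $7,300 = $58,222.
Year 1: ⌊$65,522 × 125%/8⌋ = $10,237. Book value $55,285.
Year 2: ⌊$55,285 × 125%/8⌋ = $8,638. Book value $46,647.
Year 3: ⌊$46,647 × 125%/8⌋ = $7,288. Book value $39,359.
Year 4: ⌊$39,359 × 125%/8⌋ = $6,149. Book value $33,210.
Year 5: ⌊$33,210 × 125%/8⌋ = $5,189. Book value $28,021.
Year 6: ⌊$28,021 × 125%/8⌋ = $4,378. Book value $23,643.
Year 7: ⌊$23,643 × 125%/8⌋ = $3,694. Book value $19,949.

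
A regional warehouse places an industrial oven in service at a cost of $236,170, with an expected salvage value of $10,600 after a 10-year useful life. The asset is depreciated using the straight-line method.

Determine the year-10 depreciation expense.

Depreciable base = $236,170 − $10,600 = $225,570.
Annual expense = $225,570 / 10 = $22,557.

$22,557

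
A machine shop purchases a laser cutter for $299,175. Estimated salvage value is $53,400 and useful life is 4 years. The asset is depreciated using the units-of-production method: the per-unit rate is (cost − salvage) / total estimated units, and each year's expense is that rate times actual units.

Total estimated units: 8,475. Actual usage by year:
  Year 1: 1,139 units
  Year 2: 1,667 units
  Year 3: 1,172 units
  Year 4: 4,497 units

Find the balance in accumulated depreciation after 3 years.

$115,362

Depreciable base = $299,175 − $53,400 = $245,775.
Rate = $245,775 / 8,475 units = $29 per unit.
Year 1: 1,139 × $29 = $33,031. Book value $266,144.
Year 2: 1,667 × $29 = $48,343. Book value $217,801.
Year 3: 1,172 × $29 = $33,988. Book value $183,813.
Accumulated through year 3 = $299,175 − $183,813 = $115,362.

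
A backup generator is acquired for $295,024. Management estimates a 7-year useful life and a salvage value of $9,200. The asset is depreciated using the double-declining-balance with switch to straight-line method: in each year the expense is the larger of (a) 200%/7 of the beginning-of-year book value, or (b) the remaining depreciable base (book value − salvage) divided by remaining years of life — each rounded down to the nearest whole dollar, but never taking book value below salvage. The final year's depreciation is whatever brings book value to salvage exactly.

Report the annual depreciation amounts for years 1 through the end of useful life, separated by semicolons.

$84,292; $60,209; $43,006; $30,719; $22,532; $22,533; $22,533

Depreciable base = $295,024 − $9,200 = $285,824.
Year 1: DB = ⌊$295,024 × 200%/7⌋ = $84,292; SL = ⌊$285,824/7⌋ = $40,832 → take DB $84,292. Book value $210,732.
Year 2: DB = ⌊$210,732 × 200%/7⌋ = $60,209; SL = ⌊$201,532/6⌋ = $33,588 → take DB $60,209. Book value $150,523.
Year 3: DB = ⌊$150,523 × 200%/7⌋ = $43,006; SL = ⌊$141,323/5⌋ = $28,264 → take DB $43,006. Book value $107,517.
Year 4: DB = ⌊$107,517 × 200%/7⌋ = $30,719; SL = ⌊$98,317/4⌋ = $24,579 → take DB $30,719. Book value $76,798.
Year 5: DB = ⌊$76,798 × 200%/7⌋ = $21,942; SL = ⌊$67,598/3⌋ = $22,532 → take SL $22,532. Book value $54,266.
Year 6: DB = ⌊$54,266 × 200%/7⌋ = $15,504; SL = ⌊$45,066/2⌋ = $22,533 → take SL $22,533. Book value $31,733.
Year 7 (final): $31,733 − $9,200 = $22,533. Book value $9,200.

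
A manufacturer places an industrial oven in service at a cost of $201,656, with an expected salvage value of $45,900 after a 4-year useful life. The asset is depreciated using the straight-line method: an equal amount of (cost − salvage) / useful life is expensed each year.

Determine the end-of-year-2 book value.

$123,778

Depreciable base = $201,656 − $45,900 = $155,756.
Annual expense = $155,756 / 4 = $38,939.
End of year 1: book value $162,717.
End of year 2: book value $123,778.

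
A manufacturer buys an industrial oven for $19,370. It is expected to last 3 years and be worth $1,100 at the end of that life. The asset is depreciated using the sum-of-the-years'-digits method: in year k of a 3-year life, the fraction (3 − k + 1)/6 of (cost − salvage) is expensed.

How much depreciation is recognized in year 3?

Depreciable base = $19,370 − $1,100 = $18,270.
Sum of the years' digits = 3+2+1 = 6.
Year 1: $18,270 × 3/6 = $9,135. Book value $10,235.
Year 2: $18,270 × 2/6 = $6,090. Book value $4,145.
Year 3: $18,270 × 1/6 = $3,045. Book value $1,100.

$3,045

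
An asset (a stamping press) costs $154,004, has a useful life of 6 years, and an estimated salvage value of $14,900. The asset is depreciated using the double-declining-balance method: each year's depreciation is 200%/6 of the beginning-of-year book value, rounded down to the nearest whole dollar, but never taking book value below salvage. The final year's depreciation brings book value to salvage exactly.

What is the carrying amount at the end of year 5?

$20,282

Depreciable base = $154,004 − $14,900 = $139,104.
Year 1: ⌊$154,004 × 200%/6⌋ = $51,334. Book value $102,670.
Year 2: ⌊$102,670 × 200%/6⌋ = $34,223. Book value $68,447.
Year 3: ⌊$68,447 × 200%/6⌋ = $22,815. Book value $45,632.
Year 4: ⌊$45,632 × 200%/6⌋ = $15,210. Book value $30,422.
Year 5: ⌊$30,422 × 200%/6⌋ = $10,140. Book value $20,282.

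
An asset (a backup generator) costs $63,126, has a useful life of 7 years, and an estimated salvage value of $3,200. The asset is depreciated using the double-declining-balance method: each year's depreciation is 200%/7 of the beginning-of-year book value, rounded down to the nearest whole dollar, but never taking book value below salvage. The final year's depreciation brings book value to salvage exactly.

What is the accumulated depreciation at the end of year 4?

$46,693

Depreciable base = $63,126 − $3,200 = $59,926.
Year 1: ⌊$63,126 × 200%/7⌋ = $18,036. Book value $45,090.
Year 2: ⌊$45,090 × 200%/7⌋ = $12,882. Book value $32,208.
Year 3: ⌊$32,208 × 200%/7⌋ = $9,202. Book value $23,006.
Year 4: ⌊$23,006 × 200%/7⌋ = $6,573. Book value $16,433.
Accumulated through year 4 = $63,126 − $16,433 = $46,693.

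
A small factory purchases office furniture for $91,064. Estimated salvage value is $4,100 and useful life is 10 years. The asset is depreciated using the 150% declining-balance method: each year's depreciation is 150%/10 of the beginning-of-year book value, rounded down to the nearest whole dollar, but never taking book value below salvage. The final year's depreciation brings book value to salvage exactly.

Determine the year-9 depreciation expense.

$3,722

Depreciable base = $91,064 − $4,100 = $86,964.
Year 1: ⌊$91,064 × 150%/10⌋ = $13,659. Book value $77,405.
Year 2: ⌊$77,405 × 150%/10⌋ = $11,610. Book value $65,795.
Year 3: ⌊$65,795 × 150%/10⌋ = $9,869. Book value $55,926.
Year 4: ⌊$55,926 × 150%/10⌋ = $8,388. Book value $47,538.
Year 5: ⌊$47,538 × 150%/10⌋ = $7,130. Book value $40,408.
Year 6: ⌊$40,408 × 150%/10⌋ = $6,061. Book value $34,347.
Year 7: ⌊$34,347 × 150%/10⌋ = $5,152. Book value $29,195.
Year 8: ⌊$29,195 × 150%/10⌋ = $4,379. Book value $24,816.
Year 9: ⌊$24,816 × 150%/10⌋ = $3,722. Book value $21,094.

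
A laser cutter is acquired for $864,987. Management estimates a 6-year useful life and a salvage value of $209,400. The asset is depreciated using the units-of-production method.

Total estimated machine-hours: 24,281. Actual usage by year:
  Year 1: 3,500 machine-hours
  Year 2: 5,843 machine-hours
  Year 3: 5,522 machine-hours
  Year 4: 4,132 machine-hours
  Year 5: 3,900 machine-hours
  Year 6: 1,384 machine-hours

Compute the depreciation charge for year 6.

Depreciable base = $864,987 − $209,400 = $655,587.
Rate = $655,587 / 24,281 machine-hours = $27 per machine-hour.
Year 1: 3,500 × $27 = $94,500. Book value $770,487.
Year 2: 5,843 × $27 = $157,761. Book value $612,726.
Year 3: 5,522 × $27 = $149,094. Book value $463,632.
Year 4: 4,132 × $27 = $111,564. Book value $352,068.
Year 5: 3,900 × $27 = $105,300. Book value $246,768.
Year 6: 1,384 × $27 = $37,368. Book value $209,400.

$37,368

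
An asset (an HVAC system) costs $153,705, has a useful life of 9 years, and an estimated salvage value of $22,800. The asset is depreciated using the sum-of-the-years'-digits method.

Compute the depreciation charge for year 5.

Depreciable base = $153,705 − $22,800 = $130,905.
Sum of the years' digits = 9+8+7+6+5+4+3+2+1 = 45.
Year 1: $130,905 × 9/45 = $26,181. Book value $127,524.
Year 2: $130,905 × 8/45 = $23,272. Book value $104,252.
Year 3: $130,905 × 7/45 = $20,363. Book value $83,889.
Year 4: $130,905 × 6/45 = $17,454. Book value $66,435.
Year 5: $130,905 × 5/45 = $14,545. Book value $51,890.

$14,545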